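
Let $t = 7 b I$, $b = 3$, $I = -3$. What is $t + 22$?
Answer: $-41$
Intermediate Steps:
$t = -63$ ($t = 7 \cdot 3 \left(-3\right) = 21 \left(-3\right) = -63$)
$t + 22 = -63 + 22 = -41$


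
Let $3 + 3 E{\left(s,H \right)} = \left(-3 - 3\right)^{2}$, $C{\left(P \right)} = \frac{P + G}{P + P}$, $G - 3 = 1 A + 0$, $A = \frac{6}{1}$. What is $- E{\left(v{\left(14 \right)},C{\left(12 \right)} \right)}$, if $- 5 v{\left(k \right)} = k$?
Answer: $-11$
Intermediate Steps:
$A = 6$ ($A = 6 \cdot 1 = 6$)
$v{\left(k \right)} = - \frac{k}{5}$
$G = 9$ ($G = 3 + \left(1 \cdot 6 + 0\right) = 3 + \left(6 + 0\right) = 3 + 6 = 9$)
$C{\left(P \right)} = \frac{9 + P}{2 P}$ ($C{\left(P \right)} = \frac{P + 9}{P + P} = \frac{9 + P}{2 P}$)
$E{\left(s,H \right)} = 11$ ($E{\left(s,H \right)} = -1 + \frac{\left(-3 - 3\right)^{2}}{3} = -1 + \frac{\left(-6\right)^{2}}{3} = -1 + \frac{1}{3} \cdot 36 = -1 + 12 = 11$)
$- E{\left(v{\left(14 \right)},C{\left(12 \right)} \right)} = \left(-1\right) 11 = -11$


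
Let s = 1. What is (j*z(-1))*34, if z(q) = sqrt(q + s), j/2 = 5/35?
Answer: 0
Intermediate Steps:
j = 2/7 (j = 2*(5/35) = 2*(5*(1/35)) = 2*(1/7) = 2/7 ≈ 0.28571)
z(q) = sqrt(1 + q) (z(q) = sqrt(q + 1) = sqrt(1 + q))
(j*z(-1))*34 = (2*sqrt(1 - 1)/7)*34 = (2*sqrt(0)/7)*34 = ((2/7)*0)*34 = 0*34 = 0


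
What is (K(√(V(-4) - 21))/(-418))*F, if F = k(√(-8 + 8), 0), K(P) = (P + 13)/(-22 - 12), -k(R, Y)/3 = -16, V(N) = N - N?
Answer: 156/3553 + 12*I*√21/3553 ≈ 0.043907 + 0.015477*I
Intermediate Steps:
V(N) = 0
k(R, Y) = 48 (k(R, Y) = -3*(-16) = 48)
K(P) = -13/34 - P/34 (K(P) = (13 + P)/(-34) = (13 + P)*(-1/34) = -13/34 - P/34)
F = 48
(K(√(V(-4) - 21))/(-418))*F = ((-13/34 - √(0 - 21)/34)/(-418))*48 = ((-13/34 - I*√21/34)*(-1/418))*48 = (13/14212 + I*√21/14212)*48 = 156/3553 + 12*I*√21/3553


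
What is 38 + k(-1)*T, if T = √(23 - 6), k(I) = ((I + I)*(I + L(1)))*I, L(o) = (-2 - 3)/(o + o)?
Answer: 38 - 7*√17 ≈ 9.1383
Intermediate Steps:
L(o) = -5/(2*o) (L(o) = -5*1/(2*o) = -5/(2*o))
k(I) = 2*I²*(-5/2 + I) (k(I) = ((I + I)*(I - 5/2/1))*I = ((2*I)*(I - 5/2*1))*I = ((2*I)*(I - 5/2))*I = ((2*I)*(-5/2 + I))*I = (2*I*(-5/2 + I))*I = 2*I²*(-5/2 + I))
T = √17 ≈ 4.1231
38 + k(-1)*T = 38 + ((-1)²*(-5 + 2*(-1)))*√17 = 38 + (1*(-5 - 2))*√17 = 38 + (1*(-7))*√17 = 38 - 7*√17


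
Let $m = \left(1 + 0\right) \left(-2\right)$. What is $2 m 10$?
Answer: $-40$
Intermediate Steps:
$m = -2$ ($m = 1 \left(-2\right) = -2$)
$2 m 10 = 2 \left(-2\right) 10 = \left(-4\right) 10 = -40$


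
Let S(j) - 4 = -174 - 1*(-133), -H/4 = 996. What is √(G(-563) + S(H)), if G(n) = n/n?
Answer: 6*I ≈ 6.0*I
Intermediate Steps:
H = -3984 (H = -4*996 = -3984)
G(n) = 1
S(j) = -37 (S(j) = 4 + (-174 - 1*(-133)) = 4 + (-174 + 133) = 4 - 41 = -37)
√(G(-563) + S(H)) = √(1 - 37) = √(-36) = 6*I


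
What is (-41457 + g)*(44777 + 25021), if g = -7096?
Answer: -3388902294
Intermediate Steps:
(-41457 + g)*(44777 + 25021) = (-41457 - 7096)*(44777 + 25021) = -48553*69798 = -3388902294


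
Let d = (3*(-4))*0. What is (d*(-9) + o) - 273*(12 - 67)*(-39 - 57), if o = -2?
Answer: -1441442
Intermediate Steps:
d = 0 (d = -12*0 = 0)
(d*(-9) + o) - 273*(12 - 67)*(-39 - 57) = (0*(-9) - 2) - 273*(12 - 67)*(-39 - 57) = (0 - 2) - (-15015)*(-96) = -2 - 273*5280 = -2 - 1441440 = -1441442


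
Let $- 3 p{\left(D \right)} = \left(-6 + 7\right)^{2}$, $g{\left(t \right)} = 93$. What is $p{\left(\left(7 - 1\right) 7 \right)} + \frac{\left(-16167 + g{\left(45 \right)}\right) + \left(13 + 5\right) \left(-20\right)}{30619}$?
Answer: $- \frac{79921}{91857} \approx -0.87006$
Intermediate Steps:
$p{\left(D \right)} = - \frac{1}{3}$ ($p{\left(D \right)} = - \frac{\left(-6 + 7\right)^{2}}{3} = - \frac{1^{2}}{3} = \left(- \frac{1}{3}\right) 1 = - \frac{1}{3}$)
$p{\left(\left(7 - 1\right) 7 \right)} + \frac{\left(-16167 + g{\left(45 \right)}\right) + \left(13 + 5\right) \left(-20\right)}{30619} = - \frac{1}{3} + \frac{\left(-16167 + 93\right) + \left(13 + 5\right) \left(-20\right)}{30619} = - \frac{1}{3} + \left(-16074 + 18 \left(-20\right)\right) \frac{1}{30619} = - \frac{1}{3} + \left(-16074 - 360\right) \frac{1}{30619} = - \frac{1}{3} - \frac{16434}{30619} = - \frac{79921}{91857}$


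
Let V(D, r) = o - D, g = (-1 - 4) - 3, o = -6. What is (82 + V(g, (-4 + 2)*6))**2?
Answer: 7056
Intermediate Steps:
g = -8 (g = -5 - 3 = -8)
V(D, r) = -6 - D
(82 + V(g, (-4 + 2)*6))**2 = (82 + (-6 - 1*(-8)))**2 = (82 + (-6 + 8))**2 = (82 + 2)**2 = 84**2 = 7056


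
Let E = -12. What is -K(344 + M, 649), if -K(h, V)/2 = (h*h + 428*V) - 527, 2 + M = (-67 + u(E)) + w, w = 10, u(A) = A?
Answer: 703548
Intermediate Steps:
M = -71 (M = -2 + ((-67 - 12) + 10) = -2 + (-79 + 10) = -2 - 69 = -71)
K(h, V) = 1054 - 856*V - 2*h² (K(h, V) = -2*((h*h + 428*V) - 527) = -2*((h² + 428*V) - 527) = -2*(-527 + h² + 428*V) = 1054 - 856*V - 2*h²)
-K(344 + M, 649) = -(1054 - 856*649 - 2*(344 - 71)²) = -(1054 - 555544 - 2*273²) = -(1054 - 555544 - 2*74529) = -(1054 - 555544 - 149058) = -1*(-703548) = 703548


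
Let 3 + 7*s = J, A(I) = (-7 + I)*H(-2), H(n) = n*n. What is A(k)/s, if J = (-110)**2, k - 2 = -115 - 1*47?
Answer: -4676/12097 ≈ -0.38654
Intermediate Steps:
H(n) = n**2
k = -160 (k = 2 + (-115 - 1*47) = 2 + (-115 - 47) = 2 - 162 = -160)
A(I) = -28 + 4*I (A(I) = (-7 + I)*(-2)**2 = (-7 + I)*4 = -28 + 4*I)
J = 12100
s = 12097/7 (s = -3/7 + (1/7)*12100 = -3/7 + 12100/7 = 12097/7 ≈ 1728.1)
A(k)/s = (-28 + 4*(-160))/(12097/7) = (-28 - 640)*(7/12097) = -668*7/12097 = -4676/12097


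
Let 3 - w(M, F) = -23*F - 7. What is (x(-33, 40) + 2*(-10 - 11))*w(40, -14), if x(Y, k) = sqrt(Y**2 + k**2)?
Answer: 13104 - 312*sqrt(2689) ≈ -3074.9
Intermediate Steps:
w(M, F) = 10 + 23*F (w(M, F) = 3 - (-23*F - 7) = 3 - (-7 - 23*F) = 3 + (7 + 23*F) = 10 + 23*F)
(x(-33, 40) + 2*(-10 - 11))*w(40, -14) = (sqrt((-33)**2 + 40**2) + 2*(-10 - 11))*(10 + 23*(-14)) = (sqrt(1089 + 1600) + 2*(-21))*(10 - 322) = (sqrt(2689) - 42)*(-312) = (-42 + sqrt(2689))*(-312) = 13104 - 312*sqrt(2689)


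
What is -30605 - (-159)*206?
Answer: 2149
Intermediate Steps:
-30605 - (-159)*206 = -30605 - 1*(-32754) = -30605 + 32754 = 2149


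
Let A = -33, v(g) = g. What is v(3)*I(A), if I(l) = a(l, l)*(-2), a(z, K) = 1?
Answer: -6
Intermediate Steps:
I(l) = -2 (I(l) = 1*(-2) = -2)
v(3)*I(A) = 3*(-2) = -6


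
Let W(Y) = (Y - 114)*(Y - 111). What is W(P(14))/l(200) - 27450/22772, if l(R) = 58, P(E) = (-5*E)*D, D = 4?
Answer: 876631397/330194 ≈ 2654.9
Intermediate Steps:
P(E) = -20*E (P(E) = -5*E*4 = -20*E)
W(Y) = (-114 + Y)*(-111 + Y)
W(P(14))/l(200) - 27450/22772 = (12654 + (-20*14)**2 - (-4500)*14)/58 - 27450/22772 = (12654 + (-280)**2 - 225*(-280))*(1/58) - 27450*1/22772 = (12654 + 78400 + 63000)*(1/58) - 13725/11386 = 154054*(1/58) - 13725/11386 = 77027/29 - 13725/11386 = 876631397/330194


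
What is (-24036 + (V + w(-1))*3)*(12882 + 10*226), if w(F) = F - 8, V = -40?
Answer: -366178986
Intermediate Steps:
w(F) = -8 + F
(-24036 + (V + w(-1))*3)*(12882 + 10*226) = (-24036 + (-40 + (-8 - 1))*3)*(12882 + 10*226) = (-24036 + (-40 - 9)*3)*(12882 + 2260) = (-24036 - 49*3)*15142 = (-24036 - 147)*15142 = -24183*15142 = -366178986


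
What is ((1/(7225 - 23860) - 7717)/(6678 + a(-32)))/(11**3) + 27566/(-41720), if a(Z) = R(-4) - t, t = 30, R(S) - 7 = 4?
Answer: -58137653718743/87873137945340 ≈ -0.66161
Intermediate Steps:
R(S) = 11 (R(S) = 7 + 4 = 11)
a(Z) = -19 (a(Z) = 11 - 1*30 = 11 - 30 = -19)
((1/(7225 - 23860) - 7717)/(6678 + a(-32)))/(11**3) + 27566/(-41720) = ((1/(7225 - 23860) - 7717)/(6678 - 19))/(11**3) + 27566/(-41720) = ((1/(-16635) - 7717)/6659)/1331 + 27566*(-1/41720) = ((-1/16635 - 7717)*(1/6659))*(1/1331) - 1969/2980 = -128372296/16635*1/6659*(1/1331) - 1969/2980 = -128372296/110772465*1/1331 - 1969/2980 = -128372296/147438150915 - 1969/2980 = -58137653718743/87873137945340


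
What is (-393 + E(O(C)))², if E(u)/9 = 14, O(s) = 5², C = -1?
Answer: 71289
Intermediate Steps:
O(s) = 25
E(u) = 126 (E(u) = 9*14 = 126)
(-393 + E(O(C)))² = (-393 + 126)² = (-267)² = 71289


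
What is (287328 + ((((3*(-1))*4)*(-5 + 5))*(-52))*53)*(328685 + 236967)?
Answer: 162527657856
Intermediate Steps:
(287328 + ((((3*(-1))*4)*(-5 + 5))*(-52))*53)*(328685 + 236967) = (287328 + ((-3*4*0)*(-52))*53)*565652 = (287328 + (-12*0*(-52))*53)*565652 = (287328 + (0*(-52))*53)*565652 = (287328 + 0*53)*565652 = (287328 + 0)*565652 = 287328*565652 = 162527657856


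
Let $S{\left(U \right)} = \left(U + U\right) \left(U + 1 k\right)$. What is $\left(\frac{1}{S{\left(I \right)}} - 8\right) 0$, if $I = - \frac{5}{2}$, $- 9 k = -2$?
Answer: $0$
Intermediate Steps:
$k = \frac{2}{9}$ ($k = \left(- \frac{1}{9}\right) \left(-2\right) = \frac{2}{9} \approx 0.22222$)
$I = - \frac{5}{2}$ ($I = \left(-5\right) \frac{1}{2} = - \frac{5}{2} \approx -2.5$)
$S{\left(U \right)} = 2 U \left(\frac{2}{9} + U\right)$ ($S{\left(U \right)} = \left(U + U\right) \left(U + 1 \cdot \frac{2}{9}\right) = 2 U \left(U + \frac{2}{9}\right) = 2 U \left(\frac{2}{9} + U\right)$)
$\left(\frac{1}{S{\left(I \right)}} - 8\right) 0 = \left(\frac{1}{\frac{2}{9} \left(- \frac{5}{2}\right) \left(2 + 9 \left(- \frac{5}{2}\right)\right)} - 8\right) 0 = \left(\frac{1}{\frac{2}{9} \left(- \frac{5}{2}\right) \left(2 - \frac{45}{2}\right)} - 8\right) 0 = \left(\frac{1}{\frac{2}{9} \left(- \frac{5}{2}\right) \left(- \frac{41}{2}\right)} - 8\right) 0 = \left(\frac{1}{\frac{205}{18}} - 8\right) 0 = \left(\frac{18}{205} - 8\right) 0 = \left(- \frac{1622}{205}\right) 0 = 0$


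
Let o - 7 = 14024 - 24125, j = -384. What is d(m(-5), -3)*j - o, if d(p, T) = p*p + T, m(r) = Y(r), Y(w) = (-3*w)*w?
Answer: -2148754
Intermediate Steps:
Y(w) = -3*w²
m(r) = -3*r²
d(p, T) = T + p² (d(p, T) = p² + T = T + p²)
o = -10094 (o = 7 + (14024 - 24125) = 7 - 10101 = -10094)
d(m(-5), -3)*j - o = (-3 + (-3*(-5)²)²)*(-384) - 1*(-10094) = (-3 + (-3*25)²)*(-384) + 10094 = (-3 + (-75)²)*(-384) + 10094 = (-3 + 5625)*(-384) + 10094 = 5622*(-384) + 10094 = -2158848 + 10094 = -2148754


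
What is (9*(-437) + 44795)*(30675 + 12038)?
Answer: 1745338606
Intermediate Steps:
(9*(-437) + 44795)*(30675 + 12038) = (-3933 + 44795)*42713 = 40862*42713 = 1745338606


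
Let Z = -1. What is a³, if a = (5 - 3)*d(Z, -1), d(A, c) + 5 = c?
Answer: -1728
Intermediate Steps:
d(A, c) = -5 + c
a = -12 (a = (5 - 3)*(-5 - 1) = 2*(-6) = -12)
a³ = (-12)³ = -1728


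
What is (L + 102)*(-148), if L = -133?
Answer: 4588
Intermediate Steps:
(L + 102)*(-148) = (-133 + 102)*(-148) = -31*(-148) = 4588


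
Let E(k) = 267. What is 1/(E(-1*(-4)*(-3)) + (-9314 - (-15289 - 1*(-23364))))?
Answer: -1/17122 ≈ -5.8404e-5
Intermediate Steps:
1/(E(-1*(-4)*(-3)) + (-9314 - (-15289 - 1*(-23364)))) = 1/(267 + (-9314 - (-15289 - 1*(-23364)))) = 1/(267 + (-9314 - (-15289 + 23364))) = 1/(267 + (-9314 - 1*8075)) = 1/(267 + (-9314 - 8075)) = 1/(267 - 17389) = 1/(-17122) = -1/17122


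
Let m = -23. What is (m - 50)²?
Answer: 5329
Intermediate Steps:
(m - 50)² = (-23 - 50)² = (-73)² = 5329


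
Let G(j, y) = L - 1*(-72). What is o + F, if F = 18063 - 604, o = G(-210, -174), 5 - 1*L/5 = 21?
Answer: 17451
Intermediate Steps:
L = -80 (L = 25 - 5*21 = 25 - 105 = -80)
G(j, y) = -8 (G(j, y) = -80 - 1*(-72) = -80 + 72 = -8)
o = -8
F = 17459
o + F = -8 + 17459 = 17451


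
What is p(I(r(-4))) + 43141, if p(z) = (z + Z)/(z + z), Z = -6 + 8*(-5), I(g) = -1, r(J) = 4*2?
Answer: 86329/2 ≈ 43165.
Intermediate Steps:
r(J) = 8
Z = -46 (Z = -6 - 40 = -46)
p(z) = (-46 + z)/(2*z) (p(z) = (z - 46)/(z + z) = (-46 + z)/((2*z)) = (-46 + z)*(1/(2*z)) = (-46 + z)/(2*z))
p(I(r(-4))) + 43141 = (1/2)*(-46 - 1)/(-1) + 43141 = (1/2)*(-1)*(-47) + 43141 = 47/2 + 43141 = 86329/2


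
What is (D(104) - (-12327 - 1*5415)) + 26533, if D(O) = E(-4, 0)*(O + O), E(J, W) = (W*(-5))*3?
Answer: 44275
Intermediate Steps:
E(J, W) = -15*W (E(J, W) = -5*W*3 = -15*W)
D(O) = 0 (D(O) = (-15*0)*(O + O) = 0*(2*O) = 0)
(D(104) - (-12327 - 1*5415)) + 26533 = (0 - (-12327 - 1*5415)) + 26533 = (0 - (-12327 - 5415)) + 26533 = (0 - 1*(-17742)) + 26533 = (0 + 17742) + 26533 = 17742 + 26533 = 44275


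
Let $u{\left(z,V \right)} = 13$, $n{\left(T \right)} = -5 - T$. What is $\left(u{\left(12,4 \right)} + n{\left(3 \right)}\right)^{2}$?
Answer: $25$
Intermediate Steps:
$\left(u{\left(12,4 \right)} + n{\left(3 \right)}\right)^{2} = \left(13 - 8\right)^{2} = 5^{2} = 25$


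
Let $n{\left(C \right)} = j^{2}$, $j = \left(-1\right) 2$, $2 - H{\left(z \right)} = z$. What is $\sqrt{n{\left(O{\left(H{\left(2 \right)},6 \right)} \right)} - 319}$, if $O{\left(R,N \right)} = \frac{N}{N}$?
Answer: $3 i \sqrt{35} \approx 17.748 i$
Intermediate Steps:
$H{\left(z \right)} = 2 - z$
$O{\left(R,N \right)} = 1$
$j = -2$
$n{\left(C \right)} = 4$ ($n{\left(C \right)} = \left(-2\right)^{2} = 4$)
$\sqrt{n{\left(O{\left(H{\left(2 \right)},6 \right)} \right)} - 319} = \sqrt{4 - 319} = \sqrt{-315} = 3 i \sqrt{35}$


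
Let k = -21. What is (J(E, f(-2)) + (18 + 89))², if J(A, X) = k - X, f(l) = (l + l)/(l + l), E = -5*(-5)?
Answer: 7225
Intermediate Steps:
E = 25
f(l) = 1 (f(l) = (2*l)/((2*l)) = (2*l)*(1/(2*l)) = 1)
J(A, X) = -21 - X
(J(E, f(-2)) + (18 + 89))² = ((-21 - 1*1) + (18 + 89))² = ((-21 - 1) + 107)² = (-22 + 107)² = 85² = 7225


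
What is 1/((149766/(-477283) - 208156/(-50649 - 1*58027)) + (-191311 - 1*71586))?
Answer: -12967301827/3409043980075236 ≈ -3.8038e-6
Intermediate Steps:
1/((149766/(-477283) - 208156/(-50649 - 1*58027)) + (-191311 - 1*71586)) = 1/((149766*(-1/477283) - 208156/(-50649 - 58027)) + (-191311 - 71586)) = 1/((-149766/477283 - 208156/(-108676)) - 262897) = 1/((-149766/477283 - 208156*(-1/108676)) - 262897) = 1/((-149766/477283 + 52039/27169) - 262897) = 1/(20768337583/12967301827 - 262897) = 1/(-3409043980075236/12967301827) = -12967301827/3409043980075236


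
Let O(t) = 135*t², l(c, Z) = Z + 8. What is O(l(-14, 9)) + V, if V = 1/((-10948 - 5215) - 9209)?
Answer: 989888579/25372 ≈ 39015.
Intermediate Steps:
l(c, Z) = 8 + Z
V = -1/25372 (V = 1/(-16163 - 9209) = 1/(-25372) = -1/25372 ≈ -3.9414e-5)
O(l(-14, 9)) + V = 135*(8 + 9)² - 1/25372 = 135*17² - 1/25372 = 135*289 - 1/25372 = 39015 - 1/25372 = 989888579/25372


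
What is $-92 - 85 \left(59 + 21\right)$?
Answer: $-6892$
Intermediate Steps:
$-92 - 85 \left(59 + 21\right) = -92 - 6800 = -6892$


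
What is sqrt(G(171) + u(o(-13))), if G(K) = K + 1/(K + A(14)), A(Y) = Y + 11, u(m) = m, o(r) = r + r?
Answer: sqrt(28421)/14 ≈ 12.042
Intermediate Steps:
o(r) = 2*r
A(Y) = 11 + Y
G(K) = K + 1/(25 + K) (G(K) = K + 1/(K + (11 + 14)) = K + 1/(K + 25) = K + 1/(25 + K))
sqrt(G(171) + u(o(-13))) = sqrt((1 + 171**2 + 25*171)/(25 + 171) + 2*(-13)) = sqrt((1 + 29241 + 4275)/196 - 26) = sqrt((1/196)*33517 - 26) = sqrt(33517/196 - 26) = sqrt(28421/196) = sqrt(28421)/14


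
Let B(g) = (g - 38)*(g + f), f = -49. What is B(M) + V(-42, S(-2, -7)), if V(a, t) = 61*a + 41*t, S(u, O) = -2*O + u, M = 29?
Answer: -1890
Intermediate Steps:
S(u, O) = u - 2*O
V(a, t) = 41*t + 61*a
B(g) = (-49 + g)*(-38 + g) (B(g) = (g - 38)*(g - 49) = (-38 + g)*(-49 + g) = (-49 + g)*(-38 + g))
B(M) + V(-42, S(-2, -7)) = (1862 + 29² - 87*29) + (41*(-2 - 2*(-7)) + 61*(-42)) = (1862 + 841 - 2523) + (41*(-2 + 14) - 2562) = 180 + (41*12 - 2562) = 180 + (492 - 2562) = 180 - 2070 = -1890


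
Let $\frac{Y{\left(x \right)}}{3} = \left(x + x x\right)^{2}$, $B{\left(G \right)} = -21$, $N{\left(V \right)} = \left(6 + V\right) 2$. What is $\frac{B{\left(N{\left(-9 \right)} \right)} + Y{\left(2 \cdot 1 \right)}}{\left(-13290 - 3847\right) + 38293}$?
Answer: $\frac{29}{7052} \approx 0.0041123$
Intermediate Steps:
$N{\left(V \right)} = 12 + 2 V$
$Y{\left(x \right)} = 3 \left(x + x^{2}\right)^{2}$ ($Y{\left(x \right)} = 3 \left(x + x x\right)^{2} = 3 \left(x + x^{2}\right)^{2}$)
$\frac{B{\left(N{\left(-9 \right)} \right)} + Y{\left(2 \cdot 1 \right)}}{\left(-13290 - 3847\right) + 38293} = \frac{-21 + 3 \left(2 \cdot 1\right)^{2} \left(1 + 2 \cdot 1\right)^{2}}{\left(-13290 - 3847\right) + 38293} = \frac{-21 + 3 \cdot 2^{2} \left(1 + 2\right)^{2}}{\left(-13290 - 3847\right) + 38293} = \frac{-21 + 3 \cdot 4 \cdot 3^{2}}{-17137 + 38293} = \frac{-21 + 3 \cdot 4 \cdot 9}{21156} = \left(-21 + 108\right) \frac{1}{21156} = 87 \cdot \frac{1}{21156} = \frac{29}{7052}$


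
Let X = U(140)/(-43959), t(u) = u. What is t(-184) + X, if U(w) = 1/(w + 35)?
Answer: -1415479801/7692825 ≈ -184.00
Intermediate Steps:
U(w) = 1/(35 + w)
X = -1/7692825 (X = 1/((35 + 140)*(-43959)) = -1/43959/175 = (1/175)*(-1/43959) = -1/7692825 ≈ -1.2999e-7)
t(-184) + X = -184 - 1/7692825 = -1415479801/7692825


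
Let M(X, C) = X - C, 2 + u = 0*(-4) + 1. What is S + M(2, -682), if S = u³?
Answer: 683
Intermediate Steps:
u = -1 (u = -2 + (0*(-4) + 1) = -2 + (0 + 1) = -2 + 1 = -1)
S = -1 (S = (-1)³ = -1)
S + M(2, -682) = -1 + (2 - 1*(-682)) = -1 + (2 + 682) = -1 + 684 = 683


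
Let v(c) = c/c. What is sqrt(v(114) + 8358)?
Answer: sqrt(8359) ≈ 91.428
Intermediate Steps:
v(c) = 1
sqrt(v(114) + 8358) = sqrt(1 + 8358) = sqrt(8359)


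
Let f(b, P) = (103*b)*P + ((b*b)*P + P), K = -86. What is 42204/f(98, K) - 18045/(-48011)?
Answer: 14272015443/40668053627 ≈ 0.35094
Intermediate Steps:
f(b, P) = P + P*b² + 103*P*b (f(b, P) = 103*P*b + (b²*P + P) = 103*P*b + (P*b² + P) = 103*P*b + (P + P*b²) = P + P*b² + 103*P*b)
42204/f(98, K) - 18045/(-48011) = 42204/((-86*(1 + 98² + 103*98))) - 18045/(-48011) = 42204/((-86*(1 + 9604 + 10094))) - 18045*(-1/48011) = 42204/((-86*19699)) + 18045/48011 = 42204/(-1694114) + 18045/48011 = 42204*(-1/1694114) + 18045/48011 = -21102/847057 + 18045/48011 = 14272015443/40668053627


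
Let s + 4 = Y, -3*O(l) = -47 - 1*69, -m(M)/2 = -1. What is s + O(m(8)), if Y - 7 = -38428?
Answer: -115159/3 ≈ -38386.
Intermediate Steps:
m(M) = 2 (m(M) = -2*(-1) = 2)
O(l) = 116/3 (O(l) = -(-47 - 1*69)/3 = -(-47 - 69)/3 = -1/3*(-116) = 116/3)
Y = -38421 (Y = 7 - 38428 = -38421)
s = -38425 (s = -4 - 38421 = -38425)
s + O(m(8)) = -38425 + 116/3 = -115159/3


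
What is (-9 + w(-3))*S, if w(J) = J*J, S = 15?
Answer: 0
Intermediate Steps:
w(J) = J²
(-9 + w(-3))*S = (-9 + (-3)²)*15 = (-9 + 9)*15 = 0*15 = 0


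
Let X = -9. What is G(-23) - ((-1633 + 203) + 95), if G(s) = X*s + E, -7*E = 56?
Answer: 1534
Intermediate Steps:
E = -8 (E = -1/7*56 = -8)
G(s) = -8 - 9*s (G(s) = -9*s - 8 = -8 - 9*s)
G(-23) - ((-1633 + 203) + 95) = (-8 - 9*(-23)) - ((-1633 + 203) + 95) = (-8 + 207) - (-1430 + 95) = 199 - 1*(-1335) = 199 + 1335 = 1534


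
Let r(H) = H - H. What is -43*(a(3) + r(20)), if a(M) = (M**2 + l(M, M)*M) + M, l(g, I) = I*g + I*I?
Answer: -2838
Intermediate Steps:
l(g, I) = I**2 + I*g (l(g, I) = I*g + I**2 = I**2 + I*g)
a(M) = M + M**2 + 2*M**3 (a(M) = (M**2 + (M*(M + M))*M) + M = (M**2 + (M*(2*M))*M) + M = (M**2 + (2*M**2)*M) + M = (M**2 + 2*M**3) + M = M + M**2 + 2*M**3)
r(H) = 0
-43*(a(3) + r(20)) = -43*(3*(1 + 3 + 2*3**2) + 0) = -43*(3*(1 + 3 + 2*9) + 0) = -43*(3*(1 + 3 + 18) + 0) = -43*(3*22 + 0) = -43*(66 + 0) = -43*66 = -2838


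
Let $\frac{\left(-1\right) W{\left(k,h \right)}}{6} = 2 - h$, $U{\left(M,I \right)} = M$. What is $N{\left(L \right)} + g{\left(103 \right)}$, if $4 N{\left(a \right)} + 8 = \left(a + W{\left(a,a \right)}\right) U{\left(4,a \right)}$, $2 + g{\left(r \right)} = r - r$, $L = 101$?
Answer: $691$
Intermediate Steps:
$g{\left(r \right)} = -2$ ($g{\left(r \right)} = -2 + \left(r - r\right) = -2 + 0 = -2$)
$W{\left(k,h \right)} = -12 + 6 h$ ($W{\left(k,h \right)} = - 6 \left(2 - h\right) = -12 + 6 h$)
$N{\left(a \right)} = -14 + 7 a$ ($N{\left(a \right)} = -2 + \frac{\left(a + \left(-12 + 6 a\right)\right) 4}{4} = -2 + \frac{\left(-12 + 7 a\right) 4}{4} = -2 + \frac{-48 + 28 a}{4} = -2 + \left(-12 + 7 a\right) = -14 + 7 a$)
$N{\left(L \right)} + g{\left(103 \right)} = \left(-14 + 7 \cdot 101\right) - 2 = \left(-14 + 707\right) - 2 = 693 - 2 = 691$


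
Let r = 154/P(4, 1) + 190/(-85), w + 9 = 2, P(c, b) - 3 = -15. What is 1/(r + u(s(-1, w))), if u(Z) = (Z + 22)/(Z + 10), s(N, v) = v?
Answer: -102/1027 ≈ -0.099318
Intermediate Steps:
P(c, b) = -12 (P(c, b) = 3 - 15 = -12)
w = -7 (w = -9 + 2 = -7)
r = -1537/102 (r = 154/(-12) + 190/(-85) = 154*(-1/12) + 190*(-1/85) = -77/6 - 38/17 = -1537/102 ≈ -15.069)
u(Z) = (22 + Z)/(10 + Z)
1/(r + u(s(-1, w))) = 1/(-1537/102 + (22 - 7)/(10 - 7)) = 1/(-1537/102 + 15/3) = 1/(-1537/102 + (⅓)*15) = 1/(-1537/102 + 5) = 1/(-1027/102) = -102/1027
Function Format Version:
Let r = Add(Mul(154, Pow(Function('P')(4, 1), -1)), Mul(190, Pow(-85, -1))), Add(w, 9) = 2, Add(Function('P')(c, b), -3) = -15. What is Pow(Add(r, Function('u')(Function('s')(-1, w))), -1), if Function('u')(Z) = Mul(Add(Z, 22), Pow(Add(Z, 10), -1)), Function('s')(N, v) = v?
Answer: Rational(-102, 1027) ≈ -0.099318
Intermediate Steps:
Function('P')(c, b) = -12 (Function('P')(c, b) = Add(3, -15) = -12)
w = -7 (w = Add(-9, 2) = -7)
r = Rational(-1537, 102) (r = Add(Mul(154, Pow(-12, -1)), Mul(190, Pow(-85, -1))) = Add(Mul(154, Rational(-1, 12)), Mul(190, Rational(-1, 85))) = Add(Rational(-77, 6), Rational(-38, 17)) = Rational(-1537, 102) ≈ -15.069)
Function('u')(Z) = Mul(Pow(Add(10, Z), -1), Add(22, Z)) (Function('u')(Z) = Mul(Add(22, Z), Pow(Add(10, Z), -1)) = Mul(Pow(Add(10, Z), -1), Add(22, Z)))
Pow(Add(r, Function('u')(Function('s')(-1, w))), -1) = Pow(Add(Rational(-1537, 102), Mul(Pow(Add(10, -7), -1), Add(22, -7))), -1) = Pow(Add(Rational(-1537, 102), Mul(Pow(3, -1), 15)), -1) = Pow(Add(Rational(-1537, 102), Mul(Rational(1, 3), 15)), -1) = Pow(Add(Rational(-1537, 102), 5), -1) = Pow(Rational(-1027, 102), -1) = Rational(-102, 1027)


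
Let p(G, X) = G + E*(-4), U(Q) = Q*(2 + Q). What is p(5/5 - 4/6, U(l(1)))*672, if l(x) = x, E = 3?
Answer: -7840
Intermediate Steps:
p(G, X) = -12 + G (p(G, X) = G + 3*(-4) = G - 12 = -12 + G)
p(5/5 - 4/6, U(l(1)))*672 = (-12 + (5/5 - 4/6))*672 = (-12 + (5*(1/5) - 4*1/6))*672 = (-12 + (1 - 2/3))*672 = (-12 + 1/3)*672 = -35/3*672 = -7840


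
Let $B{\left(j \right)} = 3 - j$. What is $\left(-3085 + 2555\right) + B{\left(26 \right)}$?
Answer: $-553$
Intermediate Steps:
$\left(-3085 + 2555\right) + B{\left(26 \right)} = \left(-3085 + 2555\right) + \left(3 - 26\right) = -530 + \left(3 - 26\right) = -530 - 23 = -553$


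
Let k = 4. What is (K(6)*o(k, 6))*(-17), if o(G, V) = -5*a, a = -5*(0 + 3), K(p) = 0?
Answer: 0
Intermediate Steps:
a = -15 (a = -5*3 = -15)
o(G, V) = 75 (o(G, V) = -5*(-15) = 75)
(K(6)*o(k, 6))*(-17) = (0*75)*(-17) = 0*(-17) = 0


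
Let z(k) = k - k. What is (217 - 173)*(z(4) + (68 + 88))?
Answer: 6864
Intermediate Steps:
z(k) = 0
(217 - 173)*(z(4) + (68 + 88)) = (217 - 173)*(0 + (68 + 88)) = 44*(0 + 156) = 44*156 = 6864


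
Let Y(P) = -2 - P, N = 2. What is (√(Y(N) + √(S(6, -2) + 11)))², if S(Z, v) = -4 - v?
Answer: -1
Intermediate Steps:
(√(Y(N) + √(S(6, -2) + 11)))² = (√((-2 - 1*2) + √((-4 - 1*(-2)) + 11)))² = (√((-2 - 2) + √((-4 + 2) + 11)))² = (√(-4 + √(-2 + 11)))² = (√(-4 + √9))² = (√(-4 + 3))² = (√(-1))² = I² = -1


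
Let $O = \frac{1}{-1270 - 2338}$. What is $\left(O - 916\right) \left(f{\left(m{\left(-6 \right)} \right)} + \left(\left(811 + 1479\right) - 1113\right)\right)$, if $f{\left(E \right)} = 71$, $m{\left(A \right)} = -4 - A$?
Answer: $- \frac{515568924}{451} \approx -1.1432 \cdot 10^{6}$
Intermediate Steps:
$O = - \frac{1}{3608}$ ($O = \frac{1}{-3608} = - \frac{1}{3608} \approx -0.00027716$)
$\left(O - 916\right) \left(f{\left(m{\left(-6 \right)} \right)} + \left(\left(811 + 1479\right) - 1113\right)\right) = \left(- \frac{1}{3608} - 916\right) \left(71 + \left(\left(811 + 1479\right) - 1113\right)\right) = - \frac{3304929 \left(71 + \left(2290 - 1113\right)\right)}{3608} = - \frac{3304929 \left(71 + 1177\right)}{3608} = \left(- \frac{3304929}{3608}\right) 1248 = - \frac{515568924}{451}$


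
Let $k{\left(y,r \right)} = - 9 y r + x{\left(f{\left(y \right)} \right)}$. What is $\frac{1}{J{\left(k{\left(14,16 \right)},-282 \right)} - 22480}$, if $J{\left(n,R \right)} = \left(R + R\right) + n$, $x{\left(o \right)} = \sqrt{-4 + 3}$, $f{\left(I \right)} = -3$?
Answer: $- \frac{25060}{628003601} - \frac{i}{628003601} \approx -3.9904 \cdot 10^{-5} - 1.5923 \cdot 10^{-9} i$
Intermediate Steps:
$x{\left(o \right)} = i$ ($x{\left(o \right)} = \sqrt{-1} = i$)
$k{\left(y,r \right)} = i - 9 r y$ ($k{\left(y,r \right)} = - 9 y r + i = - 9 r y + i = i - 9 r y$)
$J{\left(n,R \right)} = n + 2 R$ ($J{\left(n,R \right)} = 2 R + n = n + 2 R$)
$\frac{1}{J{\left(k{\left(14,16 \right)},-282 \right)} - 22480} = \frac{1}{\left(\left(i - 144 \cdot 14\right) + 2 \left(-282\right)\right) - 22480} = \frac{1}{\left(\left(i - 2016\right) - 564\right) - 22480} = \frac{1}{\left(\left(-2016 + i\right) - 564\right) - 22480} = \frac{1}{\left(-2580 + i\right) - 22480} = \frac{1}{-25060 + i} = \frac{-25060 - i}{628003601}$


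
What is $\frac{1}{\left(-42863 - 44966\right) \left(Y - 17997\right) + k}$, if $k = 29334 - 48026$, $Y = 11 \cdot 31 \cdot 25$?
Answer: $\frac{1}{831897596} \approx 1.2021 \cdot 10^{-9}$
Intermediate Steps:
$Y = 8525$ ($Y = 341 \cdot 25 = 8525$)
$k = -18692$
$\frac{1}{\left(-42863 - 44966\right) \left(Y - 17997\right) + k} = \frac{1}{\left(-42863 - 44966\right) \left(8525 - 17997\right) - 18692} = \frac{1}{\left(-42863 - 44966\right) \left(-9472\right) - 18692} = \frac{1}{\left(-87829\right) \left(-9472\right) - 18692} = \frac{1}{831916288 - 18692} = \frac{1}{831897596}$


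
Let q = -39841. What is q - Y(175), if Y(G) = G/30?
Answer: -239081/6 ≈ -39847.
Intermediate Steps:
Y(G) = G/30 (Y(G) = G*(1/30) = G/30)
q - Y(175) = -39841 - 175/30 = -39841 - 1*35/6 = -39841 - 35/6 = -239081/6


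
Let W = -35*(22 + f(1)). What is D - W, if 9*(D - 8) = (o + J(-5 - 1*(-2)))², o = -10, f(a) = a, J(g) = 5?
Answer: 7342/9 ≈ 815.78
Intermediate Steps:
D = 97/9 (D = 8 + (-10 + 5)²/9 = 8 + (⅑)*(-5)² = 8 + (⅑)*25 = 8 + 25/9 = 97/9 ≈ 10.778)
W = -805 (W = -35*(22 + 1) = -35*23 = -805)
D - W = 97/9 - 1*(-805) = 97/9 + 805 = 7342/9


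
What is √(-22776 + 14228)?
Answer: 2*I*√2137 ≈ 92.455*I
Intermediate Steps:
√(-22776 + 14228) = √(-8548) = 2*I*√2137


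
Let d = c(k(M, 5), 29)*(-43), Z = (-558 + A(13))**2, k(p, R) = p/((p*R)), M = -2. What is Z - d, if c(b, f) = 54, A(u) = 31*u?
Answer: 26347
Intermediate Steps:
k(p, R) = 1/R (k(p, R) = p/((R*p)) = p*(1/(R*p)) = 1/R)
Z = 24025 (Z = (-558 + 31*13)**2 = (-558 + 403)**2 = (-155)**2 = 24025)
d = -2322 (d = 54*(-43) = -2322)
Z - d = 24025 - 1*(-2322) = 24025 + 2322 = 26347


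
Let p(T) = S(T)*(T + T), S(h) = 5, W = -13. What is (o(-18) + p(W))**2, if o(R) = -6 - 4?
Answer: 19600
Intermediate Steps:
o(R) = -10
p(T) = 10*T (p(T) = 5*(T + T) = 5*(2*T) = 10*T)
(o(-18) + p(W))**2 = (-10 + 10*(-13))**2 = (-10 - 130)**2 = (-140)**2 = 19600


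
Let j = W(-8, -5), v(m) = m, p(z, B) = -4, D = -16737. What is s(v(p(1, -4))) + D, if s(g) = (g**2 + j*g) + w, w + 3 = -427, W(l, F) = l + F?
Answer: -17099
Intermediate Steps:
W(l, F) = F + l
j = -13 (j = -5 - 8 = -13)
w = -430 (w = -3 - 427 = -430)
s(g) = -430 + g**2 - 13*g (s(g) = (g**2 - 13*g) - 430 = -430 + g**2 - 13*g)
s(v(p(1, -4))) + D = (-430 + (-4)**2 - 13*(-4)) - 16737 = (-430 + 16 + 52) - 16737 = -362 - 16737 = -17099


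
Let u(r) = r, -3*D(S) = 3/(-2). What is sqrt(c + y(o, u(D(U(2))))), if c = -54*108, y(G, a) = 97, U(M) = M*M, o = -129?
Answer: I*sqrt(5735) ≈ 75.73*I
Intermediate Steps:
U(M) = M**2
D(S) = 1/2 (D(S) = -1/(-2) = -(-1)/2 = -1/3*(-3/2) = 1/2)
c = -5832
sqrt(c + y(o, u(D(U(2))))) = sqrt(-5832 + 97) = sqrt(-5735) = I*sqrt(5735)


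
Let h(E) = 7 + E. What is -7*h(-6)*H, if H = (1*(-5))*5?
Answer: 175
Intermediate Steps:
H = -25 (H = -5*5 = -25)
-7*h(-6)*H = -7*(7 - 6)*(-25) = -7*(-25) = 175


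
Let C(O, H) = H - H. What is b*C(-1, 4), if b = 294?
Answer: 0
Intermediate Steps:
C(O, H) = 0
b*C(-1, 4) = 294*0 = 0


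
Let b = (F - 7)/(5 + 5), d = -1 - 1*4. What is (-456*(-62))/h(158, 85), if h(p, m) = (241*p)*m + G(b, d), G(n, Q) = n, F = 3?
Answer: 35340/4045787 ≈ 0.0087350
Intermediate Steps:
d = -5 (d = -1 - 4 = -5)
b = -2/5 (b = (3 - 7)/(5 + 5) = -4/10 = -4*1/10 = -2/5 ≈ -0.40000)
h(p, m) = -2/5 + 241*m*p (h(p, m) = (241*p)*m - 2/5 = 241*m*p - 2/5 = -2/5 + 241*m*p)
(-456*(-62))/h(158, 85) = (-456*(-62))/(-2/5 + 241*85*158) = 28272/(-2/5 + 3236630) = 28272/(16183148/5) = 28272*(5/16183148) = 35340/4045787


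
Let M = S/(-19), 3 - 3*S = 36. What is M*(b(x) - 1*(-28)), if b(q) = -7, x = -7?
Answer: 231/19 ≈ 12.158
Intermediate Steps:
S = -11 (S = 1 - 1/3*36 = 1 - 12 = -11)
M = 11/19 (M = -11/(-19) = -11*(-1/19) = 11/19 ≈ 0.57895)
M*(b(x) - 1*(-28)) = 11*(-7 - 1*(-28))/19 = 11*(-7 + 28)/19 = (11/19)*21 = 231/19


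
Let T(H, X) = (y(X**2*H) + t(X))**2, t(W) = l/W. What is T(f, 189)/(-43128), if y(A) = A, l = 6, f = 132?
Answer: -22060542722470561/42793758 ≈ -5.1551e+8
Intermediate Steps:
t(W) = 6/W
T(H, X) = (6/X + H*X**2)**2 (T(H, X) = (X**2*H + 6/X)**2 = (H*X**2 + 6/X)**2 = (6/X + H*X**2)**2)
T(f, 189)/(-43128) = ((6 + 132*189**3)**2/189**2)/(-43128) = ((6 + 132*6751269)**2/35721)*(-1/43128) = ((6 + 891167508)**2/35721)*(-1/43128) = ((1/35721)*891167514**2)*(-1/43128) = ((1/35721)*794179538008940196)*(-1/43128) = (88242170889882244/3969)*(-1/43128) = -22060542722470561/42793758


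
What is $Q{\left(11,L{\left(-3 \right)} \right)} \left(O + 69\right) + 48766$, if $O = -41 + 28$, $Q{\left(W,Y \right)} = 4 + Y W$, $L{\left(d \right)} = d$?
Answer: $47142$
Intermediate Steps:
$Q{\left(W,Y \right)} = 4 + W Y$
$O = -13$
$Q{\left(11,L{\left(-3 \right)} \right)} \left(O + 69\right) + 48766 = \left(4 + 11 \left(-3\right)\right) \left(-13 + 69\right) + 48766 = \left(4 - 33\right) 56 + 48766 = \left(-29\right) 56 + 48766 = -1624 + 48766 = 47142$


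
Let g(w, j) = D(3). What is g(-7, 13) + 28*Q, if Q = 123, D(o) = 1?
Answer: 3445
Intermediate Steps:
g(w, j) = 1
g(-7, 13) + 28*Q = 1 + 28*123 = 1 + 3444 = 3445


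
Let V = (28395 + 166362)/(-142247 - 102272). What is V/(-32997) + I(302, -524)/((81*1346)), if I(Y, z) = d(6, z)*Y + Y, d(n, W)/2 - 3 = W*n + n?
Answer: -2545894638610292/146610777252753 ≈ -17.365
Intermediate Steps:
V = -194757/244519 (V = 194757/(-244519) = 194757*(-1/244519) = -194757/244519 ≈ -0.79649)
d(n, W) = 6 + 2*n + 2*W*n (d(n, W) = 6 + 2*(W*n + n) = 6 + 2*(n + W*n) = 6 + (2*n + 2*W*n) = 6 + 2*n + 2*W*n)
I(Y, z) = Y + Y*(18 + 12*z) (I(Y, z) = (6 + 2*6 + 2*z*6)*Y + Y = (6 + 12 + 12*z)*Y + Y = (18 + 12*z)*Y + Y = Y*(18 + 12*z) + Y = Y + Y*(18 + 12*z))
V/(-32997) + I(302, -524)/((81*1346)) = -194757/244519/(-32997) + (302*(19 + 12*(-524)))/((81*1346)) = -194757/244519*(-1/32997) + (302*(19 - 6288))/109026 = 64919/2689464481 + (302*(-6269))*(1/109026) = 64919/2689464481 - 1893238*1/109026 = 64919/2689464481 - 946619/54513 = -2545894638610292/146610777252753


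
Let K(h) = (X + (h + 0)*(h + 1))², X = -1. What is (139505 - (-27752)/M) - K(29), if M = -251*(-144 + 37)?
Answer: -16534645440/26857 ≈ -6.1566e+5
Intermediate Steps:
M = 26857 (M = -251*(-107) = 26857)
K(h) = (-1 + h*(1 + h))² (K(h) = (-1 + (h + 0)*(h + 1))² = (-1 + h*(1 + h))²)
(139505 - (-27752)/M) - K(29) = (139505 - (-27752)/26857) - (-1 + 29 + 29²)² = (139505 - (-27752)/26857) - (-1 + 29 + 841)² = (139505 - 1*(-27752/26857)) - 1*869² = (139505 + 27752/26857) - 1*755161 = 3746713537/26857 - 755161 = -16534645440/26857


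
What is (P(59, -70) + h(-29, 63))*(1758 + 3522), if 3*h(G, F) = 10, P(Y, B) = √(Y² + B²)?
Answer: 17600 + 89760*√29 ≈ 5.0097e+5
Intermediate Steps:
P(Y, B) = √(B² + Y²)
h(G, F) = 10/3 (h(G, F) = (⅓)*10 = 10/3)
(P(59, -70) + h(-29, 63))*(1758 + 3522) = (√((-70)² + 59²) + 10/3)*(1758 + 3522) = (√(4900 + 3481) + 10/3)*5280 = (√8381 + 10/3)*5280 = (17*√29 + 10/3)*5280 = (10/3 + 17*√29)*5280 = 17600 + 89760*√29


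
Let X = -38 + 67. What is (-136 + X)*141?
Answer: -15087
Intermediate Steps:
X = 29
(-136 + X)*141 = (-136 + 29)*141 = -107*141 = -15087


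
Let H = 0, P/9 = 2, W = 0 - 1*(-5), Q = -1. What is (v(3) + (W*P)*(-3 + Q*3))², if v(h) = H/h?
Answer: 291600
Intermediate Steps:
W = 5 (W = 0 + 5 = 5)
P = 18 (P = 9*2 = 18)
v(h) = 0 (v(h) = 0/h = 0)
(v(3) + (W*P)*(-3 + Q*3))² = (0 + (5*18)*(-3 - 1*3))² = (0 + 90*(-3 - 3))² = (0 + 90*(-6))² = (0 - 540)² = (-540)² = 291600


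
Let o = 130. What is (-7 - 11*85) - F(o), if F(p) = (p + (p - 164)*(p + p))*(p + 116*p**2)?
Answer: 17076215358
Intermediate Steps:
F(p) = (p + 116*p**2)*(p + 2*p*(-164 + p)) (F(p) = (p + (-164 + p)*(2*p))*(p + 116*p**2) = (p + 2*p*(-164 + p))*(p + 116*p**2) = (p + 116*p**2)*(p + 2*p*(-164 + p)))
(-7 - 11*85) - F(o) = (-7 - 11*85) - 130**2*(-327 - 37930*130 + 232*130**2) = (-7 - 935) - 16900*(-327 - 4930900 + 232*16900) = -942 - 16900*(-327 - 4930900 + 3920800) = -942 - 16900*(-1010427) = -942 - 1*(-17076216300) = -942 + 17076216300 = 17076215358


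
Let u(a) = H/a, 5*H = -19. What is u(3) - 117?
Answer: -1774/15 ≈ -118.27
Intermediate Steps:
H = -19/5 (H = (⅕)*(-19) = -19/5 ≈ -3.8000)
u(a) = -19/(5*a)
u(3) - 117 = -19/5/3 - 117 = -19/5*⅓ - 117 = -19/15 - 117 = -1774/15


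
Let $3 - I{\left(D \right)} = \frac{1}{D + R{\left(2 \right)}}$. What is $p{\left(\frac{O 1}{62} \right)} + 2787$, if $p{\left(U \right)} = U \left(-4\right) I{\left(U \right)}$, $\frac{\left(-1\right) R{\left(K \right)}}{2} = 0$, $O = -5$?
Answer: $\frac{86551}{31} \approx 2792.0$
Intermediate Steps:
$R{\left(K \right)} = 0$ ($R{\left(K \right)} = \left(-2\right) 0 = 0$)
$I{\left(D \right)} = 3 - \frac{1}{D}$ ($I{\left(D \right)} = 3 - \frac{1}{D + 0} = 3 - \frac{1}{D}$)
$p{\left(U \right)} = - 4 U \left(3 - \frac{1}{U}\right)$ ($p{\left(U \right)} = U \left(-4\right) \left(3 - \frac{1}{U}\right) = - 4 U \left(3 - \frac{1}{U}\right)$)
$p{\left(\frac{O 1}{62} \right)} + 2787 = \left(4 - 12 \frac{\left(-5\right) 1}{62}\right) + 2787 = \left(4 - 12 \left(\left(-5\right) \frac{1}{62}\right)\right) + 2787 = \left(4 - - \frac{30}{31}\right) + 2787 = \left(4 + \frac{30}{31}\right) + 2787 = \frac{154}{31} + 2787 = \frac{86551}{31}$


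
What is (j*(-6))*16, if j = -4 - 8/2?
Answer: 768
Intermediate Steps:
j = -8 (j = -4 - 8/2 = -4 - 4*1 = -4 - 4 = -8)
(j*(-6))*16 = -8*(-6)*16 = 48*16 = 768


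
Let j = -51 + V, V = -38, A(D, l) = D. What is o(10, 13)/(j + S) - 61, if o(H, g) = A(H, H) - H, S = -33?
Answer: -61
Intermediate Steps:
o(H, g) = 0 (o(H, g) = H - H = 0)
j = -89 (j = -51 - 38 = -89)
o(10, 13)/(j + S) - 61 = 0/(-89 - 33) - 61 = 0/(-122) - 61 = -1/122*0 - 61 = 0 - 61 = -61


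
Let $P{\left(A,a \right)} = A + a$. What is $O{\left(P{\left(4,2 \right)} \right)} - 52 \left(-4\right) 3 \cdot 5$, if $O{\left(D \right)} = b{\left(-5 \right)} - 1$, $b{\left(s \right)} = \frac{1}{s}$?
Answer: $\frac{15594}{5} \approx 3118.8$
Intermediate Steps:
$O{\left(D \right)} = - \frac{6}{5}$ ($O{\left(D \right)} = \frac{1}{-5} - 1 = - \frac{1}{5} - 1 = - \frac{6}{5}$)
$O{\left(P{\left(4,2 \right)} \right)} - 52 \left(-4\right) 3 \cdot 5 = - \frac{6}{5} - 52 \left(-4\right) 3 \cdot 5 = - \frac{6}{5} - 52 \left(\left(-12\right) 5\right) = - \frac{6}{5} - -3120 = - \frac{6}{5} + 3120 = \frac{15594}{5}$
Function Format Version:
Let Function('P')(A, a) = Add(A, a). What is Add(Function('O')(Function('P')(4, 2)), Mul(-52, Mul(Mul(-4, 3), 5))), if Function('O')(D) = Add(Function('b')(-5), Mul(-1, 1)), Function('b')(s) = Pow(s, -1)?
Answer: Rational(15594, 5) ≈ 3118.8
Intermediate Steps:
Function('O')(D) = Rational(-6, 5) (Function('O')(D) = Add(Pow(-5, -1), Mul(-1, 1)) = Add(Rational(-1, 5), -1) = Rational(-6, 5))
Add(Function('O')(Function('P')(4, 2)), Mul(-52, Mul(Mul(-4, 3), 5))) = Add(Rational(-6, 5), Mul(-52, Mul(Mul(-4, 3), 5))) = Add(Rational(-6, 5), Mul(-52, Mul(-12, 5))) = Add(Rational(-6, 5), Mul(-52, -60)) = Add(Rational(-6, 5), 3120) = Rational(15594, 5)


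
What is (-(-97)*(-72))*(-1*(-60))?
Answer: -419040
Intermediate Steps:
(-(-97)*(-72))*(-1*(-60)) = -97*72*60 = -6984*60 = -419040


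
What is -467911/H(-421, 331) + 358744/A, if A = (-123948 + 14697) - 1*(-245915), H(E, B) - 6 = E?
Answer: 8011933458/7089445 ≈ 1130.1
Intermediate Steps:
H(E, B) = 6 + E
A = 136664 (A = -109251 + 245915 = 136664)
-467911/H(-421, 331) + 358744/A = -467911/(6 - 421) + 358744/136664 = -467911/(-415) + 358744*(1/136664) = -467911*(-1/415) + 44843/17083 = 467911/415 + 44843/17083 = 8011933458/7089445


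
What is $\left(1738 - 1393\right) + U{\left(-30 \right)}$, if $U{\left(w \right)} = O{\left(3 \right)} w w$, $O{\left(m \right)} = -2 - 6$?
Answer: $-6855$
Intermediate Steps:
$O{\left(m \right)} = -8$ ($O{\left(m \right)} = -2 - 6 = -8$)
$U{\left(w \right)} = - 8 w^{2}$ ($U{\left(w \right)} = - 8 w w = - 8 w^{2}$)
$\left(1738 - 1393\right) + U{\left(-30 \right)} = \left(1738 - 1393\right) - 8 \left(-30\right)^{2} = 345 - 7200 = -6855$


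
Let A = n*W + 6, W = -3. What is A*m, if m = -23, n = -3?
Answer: -345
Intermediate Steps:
A = 15 (A = -3*(-3) + 6 = 9 + 6 = 15)
A*m = 15*(-23) = -345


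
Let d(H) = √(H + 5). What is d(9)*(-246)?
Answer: -246*√14 ≈ -920.45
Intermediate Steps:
d(H) = √(5 + H)
d(9)*(-246) = √(5 + 9)*(-246) = √14*(-246) = -246*√14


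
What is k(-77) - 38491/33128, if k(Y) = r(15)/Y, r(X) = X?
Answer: -3460727/2550856 ≈ -1.3567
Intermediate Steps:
k(Y) = 15/Y
k(-77) - 38491/33128 = 15/(-77) - 38491/33128 = 15*(-1/77) - 38491*1/33128 = -15/77 - 38491/33128 = -3460727/2550856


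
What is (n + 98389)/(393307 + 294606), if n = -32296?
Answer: 66093/687913 ≈ 0.096078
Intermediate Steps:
(n + 98389)/(393307 + 294606) = (-32296 + 98389)/(393307 + 294606) = 66093/687913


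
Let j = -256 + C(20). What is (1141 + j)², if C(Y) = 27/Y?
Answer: 314246529/400 ≈ 7.8562e+5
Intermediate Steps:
j = -5093/20 (j = -256 + 27/20 = -5093/20 ≈ -254.65)
(1141 + j)² = (1141 - 5093/20)² = (17727/20)² = 314246529/400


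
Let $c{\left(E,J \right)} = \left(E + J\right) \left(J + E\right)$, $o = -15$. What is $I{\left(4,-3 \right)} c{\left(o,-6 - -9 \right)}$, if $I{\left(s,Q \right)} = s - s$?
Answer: $0$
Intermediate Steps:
$I{\left(s,Q \right)} = 0$
$c{\left(E,J \right)} = \left(E + J\right)^{2}$ ($c{\left(E,J \right)} = \left(E + J\right) \left(E + J\right) = \left(E + J\right)^{2}$)
$I{\left(4,-3 \right)} c{\left(o,-6 - -9 \right)} = 0 \left(-15 - -3\right)^{2} = 0 \left(-15 + \left(-6 + 9\right)\right)^{2} = 0 \left(-15 + 3\right)^{2} = 0 \left(-12\right)^{2} = 0 \cdot 144 = 0$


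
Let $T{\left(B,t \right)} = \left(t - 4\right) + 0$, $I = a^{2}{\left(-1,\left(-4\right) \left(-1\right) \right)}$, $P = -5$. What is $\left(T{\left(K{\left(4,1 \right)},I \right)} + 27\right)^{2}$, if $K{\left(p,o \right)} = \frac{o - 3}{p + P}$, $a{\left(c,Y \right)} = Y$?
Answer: $1521$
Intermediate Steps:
$K{\left(p,o \right)} = \frac{-3 + o}{-5 + p}$ ($K{\left(p,o \right)} = \frac{o - 3}{p - 5} = \frac{-3 + o}{-5 + p}$)
$I = 16$ ($I = \left(\left(-4\right) \left(-1\right)\right)^{2} = 4^{2} = 16$)
$T{\left(B,t \right)} = -4 + t$ ($T{\left(B,t \right)} = \left(-4 + t\right) + 0 = -4 + t$)
$\left(T{\left(K{\left(4,1 \right)},I \right)} + 27\right)^{2} = \left(\left(-4 + 16\right) + 27\right)^{2} = \left(12 + 27\right)^{2} = 39^{2} = 1521$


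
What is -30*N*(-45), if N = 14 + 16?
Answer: 40500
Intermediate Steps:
N = 30
-30*N*(-45) = -30*30*(-45) = -900*(-45) = 40500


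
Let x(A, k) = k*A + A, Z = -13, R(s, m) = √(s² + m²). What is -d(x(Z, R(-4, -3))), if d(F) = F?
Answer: 78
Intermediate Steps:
R(s, m) = √(m² + s²)
x(A, k) = A + A*k (x(A, k) = A*k + A = A + A*k)
-d(x(Z, R(-4, -3))) = -(-13)*(1 + √((-3)² + (-4)²)) = -(-13)*(1 + √(9 + 16)) = -(-13)*(1 + √25) = -(-13)*(1 + 5) = -(-13)*6 = -1*(-78) = 78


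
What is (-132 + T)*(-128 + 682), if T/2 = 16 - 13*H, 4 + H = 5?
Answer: -69804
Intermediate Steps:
H = 1 (H = -4 + 5 = 1)
T = 6 (T = 2*(16 - 13*1) = 2*(16 - 13) = 2*3 = 6)
(-132 + T)*(-128 + 682) = (-132 + 6)*(-128 + 682) = -126*554 = -69804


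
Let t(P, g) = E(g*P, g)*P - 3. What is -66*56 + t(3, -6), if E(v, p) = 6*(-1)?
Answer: -3717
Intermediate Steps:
E(v, p) = -6
t(P, g) = -3 - 6*P (t(P, g) = -6*P - 3 = -3 - 6*P)
-66*56 + t(3, -6) = -66*56 + (-3 - 6*3) = -3696 + (-3 - 18) = -3696 - 21 = -3717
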